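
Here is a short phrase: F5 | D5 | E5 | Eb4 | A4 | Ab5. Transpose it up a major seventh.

F5 to E6
D5 to C#6
E5 to D#6
Eb4 to D5
A4 to G#5
Ab5 to G6

E6 C#6 D#6 D5 G#5 G6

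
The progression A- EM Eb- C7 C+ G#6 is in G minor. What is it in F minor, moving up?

G minor up to F minor is a minor seventh; each chord root moves by that interval while the quality stays the same.
A-: root A up a minor seventh → G, giving G-.
EM: root E up a minor seventh → D, giving DM.
Eb-: root Eb up a minor seventh → Db, giving Db-.
C7: root C up a minor seventh → Bb, giving Bb7.
C+: root C up a minor seventh → Bb, giving Bb+.
G#6: root G# up a minor seventh → F#, giving F#6.

G- DM Db- Bb7 Bb+ F#6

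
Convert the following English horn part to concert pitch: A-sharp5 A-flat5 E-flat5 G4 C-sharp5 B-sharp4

D#5 Db5 Ab4 C4 F#4 E#4

Written C4 on the English horn sounds as F3, a perfect fifth lower; apply that shift to every note.
A#5 to D#5
Ab5 to Db5
Eb5 to Ab4
G4 to C4
C#5 to F#4
B#4 to E#4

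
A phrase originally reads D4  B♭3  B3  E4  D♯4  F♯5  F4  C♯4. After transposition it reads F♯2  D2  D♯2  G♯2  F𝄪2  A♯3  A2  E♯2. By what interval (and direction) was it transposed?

Take the first pair: D4 → F#2. D to F spans 13 letter names, so the interval is some kind of thirteenth.
F#2 to D4 is 20 semitones, which makes it a minor thirteenth; the second version is lower, so the direction is down.
Checking another pair — C#4 → E#2 — gives the same interval.

down a minor thirteenth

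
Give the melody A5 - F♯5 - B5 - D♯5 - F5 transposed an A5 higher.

A5 -> E#6
F#5 -> C##6
B5 -> F##6
D#5 -> A##5
F5 -> C#6

E#6 C##6 F##6 A##5 C#6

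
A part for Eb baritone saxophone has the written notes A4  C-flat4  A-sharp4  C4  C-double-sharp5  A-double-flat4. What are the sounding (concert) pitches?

C3 Ebb2 C#3 Eb2 E#3 Cbb3

Written C4 on the Eb baritone saxophone sounds as Eb2, a major thirteenth lower; apply that shift to every note.
A4 to C3
Cb4 to Ebb2
A#4 to C#3
C4 to Eb2
C##5 to E#3
Abb4 to Cbb3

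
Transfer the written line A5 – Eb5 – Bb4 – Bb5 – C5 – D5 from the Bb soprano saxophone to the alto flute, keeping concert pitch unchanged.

C6 Gb5 Db5 Db6 Eb5 F5

First find concert pitch: the Bb soprano saxophone sounds a major second below written, so A5 Eb5 Bb4 Bb5 C5 D5 sounds G5 Db5 Ab4 Ab5 Bb4 C5.
Then write for alto flute: it sounds a perfect fourth below written, so the part must be a perfect fourth above concert.
G5 → C6
Db5 → Gb5
Ab4 → Db5
Ab5 → Db6
Bb4 → Eb5
C5 → F5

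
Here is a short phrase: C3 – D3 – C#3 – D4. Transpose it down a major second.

A major second down from C3 gives Bb2.
A major second down from D3 gives C3.
C#3 down a major second is B2.
D4 down a major second is C4.

Bb2 C3 B2 C4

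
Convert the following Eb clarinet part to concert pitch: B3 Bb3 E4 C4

Written C4 on the Eb clarinet sounds as Eb4, a minor third higher; apply that shift to every note.
B3 → D4
Bb3 → Db4
E4 → G4
C4 → Eb4

D4 Db4 G4 Eb4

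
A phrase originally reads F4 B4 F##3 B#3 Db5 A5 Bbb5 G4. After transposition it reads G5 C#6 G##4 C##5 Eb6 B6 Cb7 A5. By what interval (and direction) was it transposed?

up a major ninth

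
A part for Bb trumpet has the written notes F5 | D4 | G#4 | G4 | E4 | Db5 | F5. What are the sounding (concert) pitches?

The Bb trumpet sounds a major second below written, so transpose each written note down a major second.
F5 -> Eb5
D4 -> C4
G#4 -> F#4
G4 -> F4
E4 -> D4
Db5 -> Cb5
F5 -> Eb5

Eb5 C4 F#4 F4 D4 Cb5 Eb5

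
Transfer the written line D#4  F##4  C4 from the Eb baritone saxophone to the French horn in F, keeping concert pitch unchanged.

C#3 E#3 Bb2

First find concert pitch: the Eb baritone saxophone sounds a major thirteenth below written, so D#4 F##4 C4 sounds F#2 A#2 Eb2.
Then write for French horn in F: it sounds a perfect fifth below written, so the part must be a perfect fifth above concert.
F#2 → C#3
A#2 → E#3
Eb2 → Bb2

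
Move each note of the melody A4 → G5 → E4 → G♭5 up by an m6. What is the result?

F5 Eb6 C5 Ebb6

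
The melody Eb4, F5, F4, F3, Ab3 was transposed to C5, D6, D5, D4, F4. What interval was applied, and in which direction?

up a major sixth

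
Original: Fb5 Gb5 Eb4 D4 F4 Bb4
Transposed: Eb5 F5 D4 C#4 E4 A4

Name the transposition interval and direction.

down a minor second

From Fb5 to Eb5 is 2 letter names — a second of some quality.
Eb5 to Fb5 is 1 semitone, which makes it a minor second; the second version is lower, so the direction is down.
Checking another pair — Bb4 → A4 — gives the same interval.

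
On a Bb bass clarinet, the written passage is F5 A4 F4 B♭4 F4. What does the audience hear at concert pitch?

The Bb bass clarinet sounds a major ninth below written, so transpose each written note down a major ninth.
F5 gives Eb4
A4 gives G3
F4 gives Eb3
Bb4 gives Ab3
F4 gives Eb3

Eb4 G3 Eb3 Ab3 Eb3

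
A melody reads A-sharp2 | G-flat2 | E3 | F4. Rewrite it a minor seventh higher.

G#3 Fb3 D4 Eb5

A#2: a seventh up reaches G, and 10 semitones makes it G#3.
A minor seventh up from Gb2 gives Fb3.
A minor seventh up from E3 gives D4.
F4 up a minor seventh is Eb5.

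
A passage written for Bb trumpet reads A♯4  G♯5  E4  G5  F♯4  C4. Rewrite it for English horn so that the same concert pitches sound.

D#5 C#6 A4 C6 B4 F4

First find concert pitch: the Bb trumpet sounds a major second below written, so A♯4 G♯5 E4 G5 F♯4 C4 sounds G#4 F#5 D4 F5 E4 Bb3.
Then write for English horn: it sounds a perfect fifth below written, so the part must be a perfect fifth above concert.
G#4 → D#5
F#5 → C#6
D4 → A4
F5 → C6
E4 → B4
Bb3 → F4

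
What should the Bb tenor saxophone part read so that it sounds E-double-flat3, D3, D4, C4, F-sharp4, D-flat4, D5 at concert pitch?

Written C4 sounds as Bb2 on the Bb tenor saxophone, so concert pitches are written a major ninth up.
Ebb3 becomes Fb4
D3 becomes E4
D4 becomes E5
C4 becomes D5
F#4 becomes G#5
Db4 becomes Eb5
D5 becomes E6

Fb4 E4 E5 D5 G#5 Eb5 E6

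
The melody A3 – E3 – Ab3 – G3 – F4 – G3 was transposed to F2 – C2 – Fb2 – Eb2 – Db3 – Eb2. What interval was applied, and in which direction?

From A3 to F2 is 10 letter names — a tenth of some quality.
F2 to A3 is 16 semitones, which makes it a major tenth; the second version is lower, so the direction is down.
Checking another pair — G3 → Eb2 — gives the same interval.

down a major tenth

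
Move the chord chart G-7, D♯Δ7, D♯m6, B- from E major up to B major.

D-7 A#Δ7 A#m6 F#-

E major up to B major is a perfect fifth; each chord root moves by that interval while the quality stays the same.
G-7: root G up a perfect fifth → D, giving D-7.
D♯Δ7: root D♯ up a perfect fifth → A#, giving A#Δ7.
D♯m6: root D♯ up a perfect fifth → A#, giving A#m6.
B-: root B up a perfect fifth → F#, giving F#-.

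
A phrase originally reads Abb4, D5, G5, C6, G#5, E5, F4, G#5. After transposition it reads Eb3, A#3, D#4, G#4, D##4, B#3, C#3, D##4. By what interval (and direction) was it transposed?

down a diminished eleventh

Take the first pair: Abb4 → Eb3. A to E spans 11 letter names, so the interval is some kind of eleventh.
Eb3 to Abb4 is 16 semitones, which makes it a diminished eleventh; the second version is lower, so the direction is down.
Checking another pair — G#5 → D##4 — gives the same interval.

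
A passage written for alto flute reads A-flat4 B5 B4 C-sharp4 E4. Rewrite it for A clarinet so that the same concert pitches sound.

First find concert pitch: the alto flute sounds a perfect fourth below written, so A-flat4 B5 B4 C-sharp4 E4 sounds Eb4 F#5 F#4 G#3 B3.
Then write for A clarinet: it sounds a minor third below written, so the part must be a minor third above concert.
Eb4 → Gb4
F#5 → A5
F#4 → A4
G#3 → B3
B3 → D4

Gb4 A5 A4 B3 D4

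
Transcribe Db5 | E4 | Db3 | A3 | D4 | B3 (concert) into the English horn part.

Written C4 sounds as F3 on the English horn, so concert pitches are written a perfect fifth up.
Db5 -> Ab5
E4 -> B4
Db3 -> Ab3
A3 -> E4
D4 -> A4
B3 -> F#4

Ab5 B4 Ab3 E4 A4 F#4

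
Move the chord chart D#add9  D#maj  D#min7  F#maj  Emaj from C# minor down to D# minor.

E#add9 E#maj E#min7 G#maj F#maj

C# minor down to D# minor is a minor seventh; each chord root moves by that interval while the quality stays the same.
D#add9: root D# down a minor seventh → E#, giving E#add9.
D#maj: root D# down a minor seventh → E#, giving E#maj.
D#min7: root D# down a minor seventh → E#, giving E#min7.
F#maj: root F# down a minor seventh → G#, giving G#maj.
Emaj: root E down a minor seventh → F#, giving F#maj.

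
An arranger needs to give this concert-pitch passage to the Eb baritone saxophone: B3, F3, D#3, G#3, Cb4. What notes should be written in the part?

G#5 D5 B#4 E#5 Ab5

The Eb baritone saxophone sounds a major thirteenth below written, so the written part must be a major thirteenth above concert — transpose each note up.
B3 gives G#5
F3 gives D5
D#3 gives B#4
G#3 gives E#5
Cb4 gives Ab5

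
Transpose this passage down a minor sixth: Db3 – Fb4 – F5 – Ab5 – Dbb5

F2 Ab3 A4 C5 Fb4

Db3 -> F2
Fb4 -> Ab3
F5 -> A4
Ab5 -> C5
Dbb5 -> Fb4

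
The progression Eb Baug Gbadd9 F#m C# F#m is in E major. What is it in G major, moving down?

Gb Daug Bbbadd9 Am E Am

E major down to G major is a major sixth; each chord root moves by that interval while the quality stays the same.
Eb: root Eb down a major sixth → Gb, giving Gb.
Baug: root B down a major sixth → D, giving Daug.
Gbadd9: root Gb down a major sixth → Bbb, giving Bbbadd9.
F#m: root F# down a major sixth → A, giving Am.
C#: root C# down a major sixth → E, giving E.
F#m: root F# down a major sixth → A, giving Am.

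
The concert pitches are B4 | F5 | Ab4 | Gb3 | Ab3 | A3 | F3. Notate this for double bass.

B5 F6 Ab5 Gb4 Ab4 A4 F4

Written C4 sounds as C3 on the double bass, so concert pitches are written a perfect octave up.
B4 to B5
F5 to F6
Ab4 to Ab5
Gb3 to Gb4
Ab3 to Ab4
A3 to A4
F3 to F4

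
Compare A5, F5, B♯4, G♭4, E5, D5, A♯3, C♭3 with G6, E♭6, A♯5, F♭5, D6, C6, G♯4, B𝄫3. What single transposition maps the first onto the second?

up a minor seventh

Take the first pair: A5 → G6. A to G spans 7 letter names, so the interval is some kind of seventh.
A5 to G6 is 10 semitones, which makes it a minor seventh; the second version is higher, so the direction is up.
Checking another pair — Cb3 → Bbb3 — gives the same interval.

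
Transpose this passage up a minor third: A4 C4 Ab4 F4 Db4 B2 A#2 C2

A4: a third up reaches C, and 3 semitones makes it C5.
C4: a third up reaches E, and 3 semitones makes it Eb4.
Ab4: a third up reaches C, and 3 semitones makes it Cb5.
F4 up a minor third is Ab4.
Db4: a third up reaches F, and 3 semitones makes it Fb4.
B2 up a minor third is D3.
A#2 up a minor third is C#3.
C2: a third up reaches E, and 3 semitones makes it Eb2.

C5 Eb4 Cb5 Ab4 Fb4 D3 C#3 Eb2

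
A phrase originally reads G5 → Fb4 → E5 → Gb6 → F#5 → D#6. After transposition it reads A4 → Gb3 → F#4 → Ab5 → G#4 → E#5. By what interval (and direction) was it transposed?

down a minor seventh

From G5 to A4 is 7 letter names — a seventh of some quality.
A4 to G5 is 10 semitones, which makes it a minor seventh; the second version is lower, so the direction is down.
Checking another pair — D#6 → E#5 — gives the same interval.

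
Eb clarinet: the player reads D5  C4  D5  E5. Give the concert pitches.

The Eb clarinet sounds a minor third above written, so transpose each written note up a minor third.
D5 becomes F5
C4 becomes Eb4
D5 becomes F5
E5 becomes G5

F5 Eb4 F5 G5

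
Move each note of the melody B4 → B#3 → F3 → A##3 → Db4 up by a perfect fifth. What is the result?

B4 up a perfect fifth is F#5.
A perfect fifth up from B#3 gives F##4.
F3: a fifth up reaches C, and 7 semitones makes it C4.
A##3 up a perfect fifth is E##4.
Db4: a fifth up reaches A, and 7 semitones makes it Ab4.

F#5 F##4 C4 E##4 Ab4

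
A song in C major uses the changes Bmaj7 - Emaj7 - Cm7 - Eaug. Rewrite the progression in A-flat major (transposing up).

Gmaj7 Cmaj7 Abm7 Caug

C major up to A-flat major is a minor sixth; each chord root moves by that interval while the quality stays the same.
Bmaj7: root B up a minor sixth → G, giving Gmaj7.
Emaj7: root E up a minor sixth → C, giving Cmaj7.
Cm7: root C up a minor sixth → Ab, giving Abm7.
Eaug: root E up a minor sixth → C, giving Caug.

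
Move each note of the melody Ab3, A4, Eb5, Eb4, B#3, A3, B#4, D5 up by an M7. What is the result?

Ab3 to G4
A4 to G#5
Eb5 to D6
Eb4 to D5
B#3 to A##4
A3 to G#4
B#4 to A##5
D5 to C#6

G4 G#5 D6 D5 A##4 G#4 A##5 C#6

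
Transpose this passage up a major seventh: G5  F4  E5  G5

G5 gives F#6
F4 gives E5
E5 gives D#6
G5 gives F#6

F#6 E5 D#6 F#6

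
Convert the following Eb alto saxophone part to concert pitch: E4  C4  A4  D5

Written C4 on the Eb alto saxophone sounds as Eb3, a major sixth lower; apply that shift to every note.
E4 becomes G3
C4 becomes Eb3
A4 becomes C4
D5 becomes F4

G3 Eb3 C4 F4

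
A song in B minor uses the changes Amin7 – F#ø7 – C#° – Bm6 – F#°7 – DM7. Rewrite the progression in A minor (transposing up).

Gmin7 Eø7 B° Am6 E°7 CM7

B minor up to A minor is a minor seventh; each chord root moves by that interval while the quality stays the same.
Amin7: root A up a minor seventh → G, giving Gmin7.
F#ø7: root F# up a minor seventh → E, giving Eø7.
C#°: root C# up a minor seventh → B, giving B°.
Bm6: root B up a minor seventh → A, giving Am6.
F#°7: root F# up a minor seventh → E, giving E°7.
DM7: root D up a minor seventh → C, giving CM7.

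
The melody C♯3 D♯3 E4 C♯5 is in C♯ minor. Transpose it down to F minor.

From C♯ down to F is an augmented fifth; apply that to each pitch.
C#3 → F2
D#3 → G2
E4 → Ab3
C#5 → F4

F2 G2 Ab3 F4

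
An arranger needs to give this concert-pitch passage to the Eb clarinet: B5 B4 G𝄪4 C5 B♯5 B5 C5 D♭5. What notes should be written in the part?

G#5 G#4 E##4 A4 G##5 G#5 A4 Bb4

Written C4 sounds as Eb4 on the Eb clarinet, so concert pitches are written a minor third down.
B5 to G#5
B4 to G#4
G##4 to E##4
C5 to A4
B#5 to G##5
B5 to G#5
C5 to A4
Db5 to Bb4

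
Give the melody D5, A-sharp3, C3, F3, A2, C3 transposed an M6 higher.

D5 -> B5
A#3 -> F##4
C3 -> A3
F3 -> D4
A2 -> F#3
C3 -> A3

B5 F##4 A3 D4 F#3 A3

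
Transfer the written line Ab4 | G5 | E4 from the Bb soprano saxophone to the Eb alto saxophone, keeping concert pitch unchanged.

Eb5 D6 B4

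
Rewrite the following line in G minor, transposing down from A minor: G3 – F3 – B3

F3 Eb3 A3

From A down to G is a major second; apply that to each pitch.
G3 gives F3
F3 gives Eb3
B3 gives A3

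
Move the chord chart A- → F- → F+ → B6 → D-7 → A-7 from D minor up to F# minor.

C#- A- A+ D#6 F#-7 C#-7

D minor up to F# minor is a major third; each chord root moves by that interval while the quality stays the same.
A-: root A up a major third → C#, giving C#-.
F-: root F up a major third → A, giving A-.
F+: root F up a major third → A, giving A+.
B6: root B up a major third → D#, giving D#6.
D-7: root D up a major third → F#, giving F#-7.
A-7: root A up a major third → C#, giving C#-7.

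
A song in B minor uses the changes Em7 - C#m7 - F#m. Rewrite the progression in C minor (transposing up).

Fm7 Dm7 Gm

B minor up to C minor is a minor second; each chord root moves by that interval while the quality stays the same.
Em7: root E up a minor second → F, giving Fm7.
C#m7: root C# up a minor second → D, giving Dm7.
F#m: root F# up a minor second → G, giving Gm.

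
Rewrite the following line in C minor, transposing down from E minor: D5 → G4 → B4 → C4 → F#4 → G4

E minor to C minor down is a major third, so every note moves down by that interval.
D5 becomes Bb4
G4 becomes Eb4
B4 becomes G4
C4 becomes Ab3
F#4 becomes D4
G4 becomes Eb4

Bb4 Eb4 G4 Ab3 D4 Eb4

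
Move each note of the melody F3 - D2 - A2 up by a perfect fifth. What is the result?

C4 A2 E3

F3: a fifth up reaches C, and 7 semitones makes it C4.
D2 up a perfect fifth is A2.
A2: a fifth up reaches E, and 7 semitones makes it E3.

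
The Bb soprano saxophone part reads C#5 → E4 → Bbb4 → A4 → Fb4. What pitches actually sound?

Written C4 on the Bb soprano saxophone sounds as Bb3, a major second lower; apply that shift to every note.
C#5 gives B4
E4 gives D4
Bbb4 gives Abb4
A4 gives G4
Fb4 gives Ebb4

B4 D4 Abb4 G4 Ebb4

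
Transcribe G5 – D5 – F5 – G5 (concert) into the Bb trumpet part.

A5 E5 G5 A5

Written C4 sounds as Bb3 on the Bb trumpet, so concert pitches are written a major second up.
G5 gives A5
D5 gives E5
F5 gives G5
G5 gives A5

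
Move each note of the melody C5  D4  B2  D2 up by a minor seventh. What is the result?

Bb5 C5 A3 C3

C5 up a minor seventh is Bb5.
D4 up a minor seventh is C5.
B2 up a minor seventh is A3.
A minor seventh up from D2 gives C3.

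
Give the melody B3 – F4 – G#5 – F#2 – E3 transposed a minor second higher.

C4 Gb4 A5 G2 F3

B3 -> C4
F4 -> Gb4
G#5 -> A5
F#2 -> G2
E3 -> F3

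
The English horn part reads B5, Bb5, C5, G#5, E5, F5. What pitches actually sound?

Written C4 on the English horn sounds as F3, a perfect fifth lower; apply that shift to every note.
B5 becomes E5
Bb5 becomes Eb5
C5 becomes F4
G#5 becomes C#5
E5 becomes A4
F5 becomes Bb4

E5 Eb5 F4 C#5 A4 Bb4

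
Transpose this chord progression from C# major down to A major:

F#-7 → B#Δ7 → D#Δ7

D-7 G#Δ7 BΔ7

C# major down to A major is a major third; each chord root moves by that interval while the quality stays the same.
F#-7: root F# down a major third → D, giving D-7.
B#Δ7: root B# down a major third → G#, giving G#Δ7.
D#Δ7: root D# down a major third → B, giving BΔ7.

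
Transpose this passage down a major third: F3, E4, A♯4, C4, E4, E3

Db3 C4 F#4 Ab3 C4 C3

F3 -> Db3
E4 -> C4
A#4 -> F#4
C4 -> Ab3
E4 -> C4
E3 -> C3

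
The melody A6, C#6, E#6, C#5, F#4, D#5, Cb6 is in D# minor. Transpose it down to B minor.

F6 A5 C#6 A4 D4 B4 Abb5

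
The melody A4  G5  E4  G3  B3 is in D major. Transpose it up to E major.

B4 A5 F#4 A3 C#4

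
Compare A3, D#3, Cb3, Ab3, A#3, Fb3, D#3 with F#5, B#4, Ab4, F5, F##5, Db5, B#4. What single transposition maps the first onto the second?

up a major thirteenth

From A3 to F#5 is 13 letter names — a thirteenth of some quality.
A3 to F#5 is 21 semitones, which makes it a major thirteenth; the second version is higher, so the direction is up.
Checking another pair — D#3 → B#4 — gives the same interval.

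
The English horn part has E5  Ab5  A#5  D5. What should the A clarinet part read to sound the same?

First find concert pitch: the English horn sounds a perfect fifth below written, so E5 Ab5 A#5 D5 sounds A4 Db5 D#5 G4.
Then write for A clarinet: it sounds a minor third below written, so the part must be a minor third above concert.
A4 → C5
Db5 → Fb5
D#5 → F#5
G4 → Bb4

C5 Fb5 F#5 Bb4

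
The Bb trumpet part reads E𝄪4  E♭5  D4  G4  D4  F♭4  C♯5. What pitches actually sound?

The Bb trumpet sounds a major second below written, so transpose each written note down a major second.
E##4 -> D##4
Eb5 -> Db5
D4 -> C4
G4 -> F4
D4 -> C4
Fb4 -> Ebb4
C#5 -> B4

D##4 Db5 C4 F4 C4 Ebb4 B4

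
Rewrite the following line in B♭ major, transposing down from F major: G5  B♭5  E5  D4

C5 Eb5 A4 G3

F major to B♭ major down is a perfect fifth, so every note moves down by that interval.
G5 -> C5
Bb5 -> Eb5
E5 -> A4
D4 -> G3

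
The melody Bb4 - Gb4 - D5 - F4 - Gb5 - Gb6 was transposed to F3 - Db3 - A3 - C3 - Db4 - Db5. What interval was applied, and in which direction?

down a perfect eleventh

Take the first pair: Bb4 → F3. B to F spans 11 letter names, so the interval is some kind of eleventh.
F3 to Bb4 is 17 semitones, which makes it a perfect eleventh; the second version is lower, so the direction is down.
Checking another pair — Gb6 → Db5 — gives the same interval.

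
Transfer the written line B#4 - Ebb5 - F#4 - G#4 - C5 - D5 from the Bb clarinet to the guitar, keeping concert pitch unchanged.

A#5 Dbb6 E5 F#5 Bb5 C6

First find concert pitch: the Bb clarinet sounds a major second below written, so B#4 Ebb5 F#4 G#4 C5 D5 sounds A#4 Dbb5 E4 F#4 Bb4 C5.
Then write for guitar: it sounds a perfect octave below written, so the part must be a perfect octave above concert.
A#4 → A#5
Dbb5 → Dbb6
E4 → E5
F#4 → F#5
Bb4 → Bb5
C5 → C6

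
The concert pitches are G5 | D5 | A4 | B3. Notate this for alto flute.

The alto flute sounds a perfect fourth below written, so the written part must be a perfect fourth above concert — transpose each note up.
G5 gives C6
D5 gives G5
A4 gives D5
B3 gives E4

C6 G5 D5 E4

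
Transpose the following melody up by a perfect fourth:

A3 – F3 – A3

D4 Bb3 D4

A3 becomes D4
F3 becomes Bb3
A3 becomes D4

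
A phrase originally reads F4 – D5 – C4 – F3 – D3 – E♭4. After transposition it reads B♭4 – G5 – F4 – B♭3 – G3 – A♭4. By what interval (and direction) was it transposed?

up a perfect fourth

Take the first pair: F4 → Bb4. F to B spans 4 letter names, so the interval is some kind of fourth.
F4 to Bb4 is 5 semitones, which makes it a perfect fourth; the second version is higher, so the direction is up.
Checking another pair — Eb4 → Ab4 — gives the same interval.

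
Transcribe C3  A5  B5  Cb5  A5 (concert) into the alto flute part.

F3 D6 E6 Fb5 D6

Written C4 sounds as G3 on the alto flute, so concert pitches are written a perfect fourth up.
C3 becomes F3
A5 becomes D6
B5 becomes E6
Cb5 becomes Fb5
A5 becomes D6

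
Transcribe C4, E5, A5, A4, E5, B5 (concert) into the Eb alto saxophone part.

A4 C#6 F#6 F#5 C#6 G#6

The Eb alto saxophone sounds a major sixth below written, so the written part must be a major sixth above concert — transpose each note up.
C4 gives A4
E5 gives C#6
A5 gives F#6
A4 gives F#5
E5 gives C#6
B5 gives G#6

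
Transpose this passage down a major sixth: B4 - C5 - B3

B4 becomes D4
C5 becomes Eb4
B3 becomes D3

D4 Eb4 D3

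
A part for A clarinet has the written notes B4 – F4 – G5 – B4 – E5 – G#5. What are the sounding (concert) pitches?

G#4 D4 E5 G#4 C#5 E#5

The A clarinet sounds a minor third below written, so transpose each written note down a minor third.
B4 → G#4
F4 → D4
G5 → E5
B4 → G#4
E5 → C#5
G#5 → E#5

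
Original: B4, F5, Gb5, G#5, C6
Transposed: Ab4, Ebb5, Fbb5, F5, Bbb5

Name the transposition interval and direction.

down an augmented second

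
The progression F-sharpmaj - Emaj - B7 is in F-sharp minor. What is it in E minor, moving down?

Emaj Dmaj A7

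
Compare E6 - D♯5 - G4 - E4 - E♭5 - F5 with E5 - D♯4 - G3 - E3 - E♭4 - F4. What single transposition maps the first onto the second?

From E6 to E5 is 8 letter names — an octave of some quality.
E5 to E6 is 12 semitones, which makes it a perfect octave; the second version is lower, so the direction is down.
Checking another pair — F5 → F4 — gives the same interval.

down a perfect octave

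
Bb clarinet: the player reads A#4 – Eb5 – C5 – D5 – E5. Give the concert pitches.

G#4 Db5 Bb4 C5 D5

Written C4 on the Bb clarinet sounds as Bb3, a major second lower; apply that shift to every note.
A#4 -> G#4
Eb5 -> Db5
C5 -> Bb4
D5 -> C5
E5 -> D5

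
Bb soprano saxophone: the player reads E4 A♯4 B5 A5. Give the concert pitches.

Written C4 on the Bb soprano saxophone sounds as Bb3, a major second lower; apply that shift to every note.
E4 gives D4
A#4 gives G#4
B5 gives A5
A5 gives G5

D4 G#4 A5 G5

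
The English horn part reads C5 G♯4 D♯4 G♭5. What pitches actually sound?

F4 C#4 G#3 Cb5

Written C4 on the English horn sounds as F3, a perfect fifth lower; apply that shift to every note.
C5 becomes F4
G#4 becomes C#4
D#4 becomes G#3
Gb5 becomes Cb5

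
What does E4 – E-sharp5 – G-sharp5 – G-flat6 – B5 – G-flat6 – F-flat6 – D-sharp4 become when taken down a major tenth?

A major tenth down from E4 gives C3.
E#5: a tenth down reaches C, and 16 semitones makes it C#4.
A major tenth down from G#5 gives E4.
Gb6: a tenth down reaches E, and 16 semitones makes it Ebb5.
B5: a tenth down reaches G, and 16 semitones makes it G4.
Gb6: a tenth down reaches E, and 16 semitones makes it Ebb5.
A major tenth down from Fb6 gives Dbb5.
A major tenth down from D#4 gives B2.

C3 C#4 E4 Ebb5 G4 Ebb5 Dbb5 B2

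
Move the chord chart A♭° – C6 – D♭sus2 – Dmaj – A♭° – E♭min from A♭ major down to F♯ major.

F#° A#6 Bsus2 B#maj F#° C#min

A♭ major down to F♯ major is a diminished third; each chord root moves by that interval while the quality stays the same.
A♭°: root A♭ down a diminished third → F#, giving F#°.
C6: root C down a diminished third → A#, giving A#6.
D♭sus2: root D♭ down a diminished third → B, giving Bsus2.
Dmaj: root D down a diminished third → B#, giving B#maj.
A♭°: root A♭ down a diminished third → F#, giving F#°.
E♭min: root E♭ down a diminished third → C#, giving C#min.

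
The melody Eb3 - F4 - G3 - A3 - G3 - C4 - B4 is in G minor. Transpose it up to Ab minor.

Fb3 Gb4 Ab3 Bb3 Ab3 Db4 C5

From G up to Ab is a minor second; apply that to each pitch.
Eb3 to Fb3
F4 to Gb4
G3 to Ab3
A3 to Bb3
G3 to Ab3
C4 to Db4
B4 to C5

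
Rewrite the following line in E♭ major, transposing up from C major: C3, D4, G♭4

From C up to E♭ is a minor third; apply that to each pitch.
C3 gives Eb3
D4 gives F4
Gb4 gives Bbb4

Eb3 F4 Bbb4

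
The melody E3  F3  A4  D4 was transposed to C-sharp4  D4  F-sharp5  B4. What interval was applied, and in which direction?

up a major sixth

From E3 to C#4 is 6 letter names — a sixth of some quality.
E3 to C#4 is 9 semitones, which makes it a major sixth; the second version is higher, so the direction is up.
Checking another pair — D4 → B4 — gives the same interval.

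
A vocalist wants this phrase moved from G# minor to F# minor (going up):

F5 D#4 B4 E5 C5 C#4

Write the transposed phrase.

Eb6 C#5 A5 D6 Bb5 B4

From G# up to F# is a minor seventh; apply that to each pitch.
F5 becomes Eb6
D#4 becomes C#5
B4 becomes A5
E5 becomes D6
C5 becomes Bb5
C#4 becomes B4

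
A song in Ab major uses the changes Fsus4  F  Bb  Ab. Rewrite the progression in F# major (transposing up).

D#sus4 D# G# F#

Ab major up to F# major is an augmented sixth; each chord root moves by that interval while the quality stays the same.
Fsus4: root F up an augmented sixth → D#, giving D#sus4.
F: root F up an augmented sixth → D#, giving D#.
Bb: root Bb up an augmented sixth → G#, giving G#.
Ab: root Ab up an augmented sixth → F#, giving F#.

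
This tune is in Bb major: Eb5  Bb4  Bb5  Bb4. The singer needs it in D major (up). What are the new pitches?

G5 D5 D6 D5

From Bb up to D is a major third; apply that to each pitch.
Eb5 gives G5
Bb4 gives D5
Bb5 gives D6
Bb4 gives D5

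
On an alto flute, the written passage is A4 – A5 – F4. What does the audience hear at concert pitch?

E4 E5 C4

Written C4 on the alto flute sounds as G3, a perfect fourth lower; apply that shift to every note.
A4 gives E4
A5 gives E5
F4 gives C4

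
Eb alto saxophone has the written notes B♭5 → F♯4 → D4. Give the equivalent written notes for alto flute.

Gb5 D4 Bb3

First find concert pitch: the Eb alto saxophone sounds a major sixth below written, so B♭5 F♯4 D4 sounds Db5 A3 F3.
Then write for alto flute: it sounds a perfect fourth below written, so the part must be a perfect fourth above concert.
Db5 → Gb5
A3 → D4
F3 → Bb3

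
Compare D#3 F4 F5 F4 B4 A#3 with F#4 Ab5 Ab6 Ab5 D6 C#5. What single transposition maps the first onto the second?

up a minor tenth

From D#3 to F#4 is 10 letter names — a tenth of some quality.
D#3 to F#4 is 15 semitones, which makes it a minor tenth; the second version is higher, so the direction is up.
Checking another pair — A#3 → C#5 — gives the same interval.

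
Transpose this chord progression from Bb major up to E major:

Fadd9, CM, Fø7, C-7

Badd9 F#M Bø7 F#-7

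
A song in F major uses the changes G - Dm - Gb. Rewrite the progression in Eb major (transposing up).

F Cm Fb

F major up to Eb major is a minor seventh; each chord root moves by that interval while the quality stays the same.
G: root G up a minor seventh → F, giving F.
Dm: root D up a minor seventh → C, giving Cm.
Gb: root Gb up a minor seventh → Fb, giving Fb.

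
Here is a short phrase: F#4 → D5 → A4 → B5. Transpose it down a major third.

F#4 becomes D4
D5 becomes Bb4
A4 becomes F4
B5 becomes G5

D4 Bb4 F4 G5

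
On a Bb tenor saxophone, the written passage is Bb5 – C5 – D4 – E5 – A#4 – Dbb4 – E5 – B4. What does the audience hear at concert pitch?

Ab4 Bb3 C3 D4 G#3 Cbb3 D4 A3

The Bb tenor saxophone sounds a major ninth below written, so transpose each written note down a major ninth.
Bb5 becomes Ab4
C5 becomes Bb3
D4 becomes C3
E5 becomes D4
A#4 becomes G#3
Dbb4 becomes Cbb3
E5 becomes D4
B4 becomes A3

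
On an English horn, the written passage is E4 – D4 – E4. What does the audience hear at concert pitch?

A3 G3 A3

The English horn sounds a perfect fifth below written, so transpose each written note down a perfect fifth.
E4 to A3
D4 to G3
E4 to A3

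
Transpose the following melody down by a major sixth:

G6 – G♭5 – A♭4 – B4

G6 gives Bb5
Gb5 gives Bbb4
Ab4 gives Cb4
B4 gives D4

Bb5 Bbb4 Cb4 D4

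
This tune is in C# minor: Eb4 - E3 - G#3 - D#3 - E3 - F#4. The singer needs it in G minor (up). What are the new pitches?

Bbb4 Bb3 D4 A3 Bb3 C5

C# minor to G minor up is a diminished fifth, so every note moves up by that interval.
Eb4 -> Bbb4
E3 -> Bb3
G#3 -> D4
D#3 -> A3
E3 -> Bb3
F#4 -> C5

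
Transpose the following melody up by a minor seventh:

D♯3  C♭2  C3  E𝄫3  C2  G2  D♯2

C#4 Bbb2 Bb3 Dbb4 Bb2 F3 C#3

D#3 -> C#4
Cb2 -> Bbb2
C3 -> Bb3
Ebb3 -> Dbb4
C2 -> Bb2
G2 -> F3
D#2 -> C#3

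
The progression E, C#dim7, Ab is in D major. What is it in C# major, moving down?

D# B#dim7 G

D major down to C# major is a minor second; each chord root moves by that interval while the quality stays the same.
E: root E down a minor second → D#, giving D#.
C#dim7: root C# down a minor second → B#, giving B#dim7.
Ab: root Ab down a minor second → G, giving G.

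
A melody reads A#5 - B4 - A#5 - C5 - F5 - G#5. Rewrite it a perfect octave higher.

A#5 becomes A#6
B4 becomes B5
A#5 becomes A#6
C5 becomes C6
F5 becomes F6
G#5 becomes G#6

A#6 B5 A#6 C6 F6 G#6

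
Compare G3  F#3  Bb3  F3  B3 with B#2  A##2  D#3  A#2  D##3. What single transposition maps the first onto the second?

down a diminished sixth

Take the first pair: G3 → B#2. G to B spans 6 letter names, so the interval is some kind of sixth.
B#2 to G3 is 7 semitones, which makes it a diminished sixth; the second version is lower, so the direction is down.
Checking another pair — B3 → D##3 — gives the same interval.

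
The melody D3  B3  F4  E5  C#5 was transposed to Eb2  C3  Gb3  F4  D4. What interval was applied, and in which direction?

Take the first pair: D3 → Eb2. D to E spans 7 letter names, so the interval is some kind of seventh.
Eb2 to D3 is 11 semitones, which makes it a major seventh; the second version is lower, so the direction is down.
Checking another pair — C#5 → D4 — gives the same interval.

down a major seventh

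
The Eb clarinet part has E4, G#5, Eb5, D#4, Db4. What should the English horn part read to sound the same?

D5 F#6 Db6 C#5 Cb5

First find concert pitch: the Eb clarinet sounds a minor third above written, so E4 G#5 Eb5 D#4 Db4 sounds G4 B5 Gb5 F#4 Fb4.
Then write for English horn: it sounds a perfect fifth below written, so the part must be a perfect fifth above concert.
G4 → D5
B5 → F#6
Gb5 → Db6
F#4 → C#5
Fb4 → Cb5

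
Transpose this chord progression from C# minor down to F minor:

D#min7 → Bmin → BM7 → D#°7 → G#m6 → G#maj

C# minor down to F minor is an augmented fifth; each chord root moves by that interval while the quality stays the same.
D#min7: root D# down an augmented fifth → G, giving Gmin7.
Bmin: root B down an augmented fifth → Eb, giving Ebmin.
BM7: root B down an augmented fifth → Eb, giving EbM7.
D#°7: root D# down an augmented fifth → G, giving G°7.
G#m6: root G# down an augmented fifth → C, giving Cm6.
G#maj: root G# down an augmented fifth → C, giving Cmaj.

Gmin7 Ebmin EbM7 G°7 Cm6 Cmaj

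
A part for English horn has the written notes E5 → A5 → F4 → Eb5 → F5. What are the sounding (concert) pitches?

A4 D5 Bb3 Ab4 Bb4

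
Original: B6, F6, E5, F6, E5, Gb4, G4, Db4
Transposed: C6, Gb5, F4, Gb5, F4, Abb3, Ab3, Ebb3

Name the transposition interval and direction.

From B6 to C6 is 7 letter names — a seventh of some quality.
C6 to B6 is 11 semitones, which makes it a major seventh; the second version is lower, so the direction is down.
Checking another pair — Db4 → Ebb3 — gives the same interval.

down a major seventh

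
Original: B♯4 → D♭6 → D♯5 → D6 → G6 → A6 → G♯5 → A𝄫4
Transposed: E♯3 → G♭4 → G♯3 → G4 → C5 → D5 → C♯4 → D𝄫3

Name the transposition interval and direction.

From B#4 to E#3 is 12 letter names — a twelfth of some quality.
E#3 to B#4 is 19 semitones, which makes it a perfect twelfth; the second version is lower, so the direction is down.
Checking another pair — Abb4 → Dbb3 — gives the same interval.

down a perfect twelfth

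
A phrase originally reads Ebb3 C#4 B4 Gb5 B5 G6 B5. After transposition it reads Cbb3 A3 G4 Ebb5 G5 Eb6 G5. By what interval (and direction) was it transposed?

down a major third

From Ebb3 to Cbb3 is 3 letter names — a third of some quality.
Cbb3 to Ebb3 is 4 semitones, which makes it a major third; the second version is lower, so the direction is down.
Checking another pair — B5 → G5 — gives the same interval.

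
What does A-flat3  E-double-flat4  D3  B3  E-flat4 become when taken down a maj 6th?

Ab3 -> Cb3
Ebb4 -> Gbb3
D3 -> F2
B3 -> D3
Eb4 -> Gb3

Cb3 Gbb3 F2 D3 Gb3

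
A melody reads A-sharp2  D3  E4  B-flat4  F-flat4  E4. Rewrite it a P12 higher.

E#4 A4 B5 F6 Cb6 B5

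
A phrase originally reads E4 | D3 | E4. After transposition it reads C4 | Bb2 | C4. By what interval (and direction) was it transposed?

down a major third

Take the first pair: E4 → C4. E to C spans 3 letter names, so the interval is some kind of third.
C4 to E4 is 4 semitones, which makes it a major third; the second version is lower, so the direction is down.
Checking another pair — E4 → C4 — gives the same interval.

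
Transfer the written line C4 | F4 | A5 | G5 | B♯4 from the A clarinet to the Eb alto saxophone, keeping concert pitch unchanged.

First find concert pitch: the A clarinet sounds a minor third below written, so C4 F4 A5 G5 B♯4 sounds A3 D4 F#5 E5 G##4.
Then write for Eb alto saxophone: it sounds a major sixth below written, so the part must be a major sixth above concert.
A3 → F#4
D4 → B4
F#5 → D#6
E5 → C#6
G##4 → E##5

F#4 B4 D#6 C#6 E##5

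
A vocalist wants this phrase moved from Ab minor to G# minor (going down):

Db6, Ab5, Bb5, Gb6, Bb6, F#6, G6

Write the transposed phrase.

Ab minor to G# minor down is a diminished second, so every note moves down by that interval.
Db6 -> C#6
Ab5 -> G#5
Bb5 -> A#5
Gb6 -> F#6
Bb6 -> A#6
F#6 -> E##6
G6 -> F##6

C#6 G#5 A#5 F#6 A#6 E##6 F##6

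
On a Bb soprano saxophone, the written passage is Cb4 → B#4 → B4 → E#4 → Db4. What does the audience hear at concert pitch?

Written C4 on the Bb soprano saxophone sounds as Bb3, a major second lower; apply that shift to every note.
Cb4 to Bbb3
B#4 to A#4
B4 to A4
E#4 to D#4
Db4 to Cb4

Bbb3 A#4 A4 D#4 Cb4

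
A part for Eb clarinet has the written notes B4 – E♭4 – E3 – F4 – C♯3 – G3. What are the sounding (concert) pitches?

The Eb clarinet sounds a minor third above written, so transpose each written note up a minor third.
B4 → D5
Eb4 → Gb4
E3 → G3
F4 → Ab4
C#3 → E3
G3 → Bb3

D5 Gb4 G3 Ab4 E3 Bb3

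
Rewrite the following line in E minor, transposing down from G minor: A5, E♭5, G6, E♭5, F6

F#5 C5 E6 C5 D6

G minor to E minor down is a minor third, so every note moves down by that interval.
A5 -> F#5
Eb5 -> C5
G6 -> E6
Eb5 -> C5
F6 -> D6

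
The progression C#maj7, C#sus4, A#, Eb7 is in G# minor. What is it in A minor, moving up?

Dmaj7 Dsus4 B Fb7

G# minor up to A minor is a minor second; each chord root moves by that interval while the quality stays the same.
C#maj7: root C# up a minor second → D, giving Dmaj7.
C#sus4: root C# up a minor second → D, giving Dsus4.
A#: root A# up a minor second → B, giving B.
Eb7: root Eb up a minor second → Fb, giving Fb7.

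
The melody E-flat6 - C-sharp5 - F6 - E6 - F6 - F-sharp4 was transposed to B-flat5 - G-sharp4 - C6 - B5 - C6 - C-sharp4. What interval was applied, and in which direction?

down a perfect fourth

From Eb6 to Bb5 is 4 letter names — a fourth of some quality.
Bb5 to Eb6 is 5 semitones, which makes it a perfect fourth; the second version is lower, so the direction is down.
Checking another pair — F#4 → C#4 — gives the same interval.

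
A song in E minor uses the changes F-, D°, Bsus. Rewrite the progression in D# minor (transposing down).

E minor down to D# minor is a minor second; each chord root moves by that interval while the quality stays the same.
F-: root F down a minor second → E, giving E-.
D°: root D down a minor second → C#, giving C#°.
Bsus: root B down a minor second → A#, giving A#sus.

E- C#° A#sus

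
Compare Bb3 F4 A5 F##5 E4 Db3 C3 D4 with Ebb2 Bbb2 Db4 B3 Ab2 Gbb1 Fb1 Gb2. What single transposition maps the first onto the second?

down an augmented twelfth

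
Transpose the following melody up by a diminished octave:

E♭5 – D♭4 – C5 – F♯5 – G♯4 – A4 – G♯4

Ebb6 Dbb5 Cb6 F6 G5 Ab5 G5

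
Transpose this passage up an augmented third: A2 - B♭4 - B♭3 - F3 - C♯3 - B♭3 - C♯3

A2 becomes C##3
Bb4 becomes D#5
Bb3 becomes D#4
F3 becomes A#3
C#3 becomes E##3
Bb3 becomes D#4
C#3 becomes E##3

C##3 D#5 D#4 A#3 E##3 D#4 E##3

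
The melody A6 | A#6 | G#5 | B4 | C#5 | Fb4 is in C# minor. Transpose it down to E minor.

C# minor to E minor down is a major sixth, so every note moves down by that interval.
A6 -> C6
A#6 -> C#6
G#5 -> B4
B4 -> D4
C#5 -> E4
Fb4 -> Abb3

C6 C#6 B4 D4 E4 Abb3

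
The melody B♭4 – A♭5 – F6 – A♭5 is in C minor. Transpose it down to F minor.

C minor to F minor down is a perfect fifth, so every note moves down by that interval.
Bb4 to Eb4
Ab5 to Db5
F6 to Bb5
Ab5 to Db5

Eb4 Db5 Bb5 Db5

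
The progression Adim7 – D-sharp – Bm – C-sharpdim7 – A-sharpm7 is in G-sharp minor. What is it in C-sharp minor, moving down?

G-sharp minor down to C-sharp minor is a perfect fifth; each chord root moves by that interval while the quality stays the same.
Adim7: root A down a perfect fifth → D, giving Ddim7.
D-sharp: root D-sharp down a perfect fifth → G#, giving G#.
Bm: root B down a perfect fifth → E, giving Em.
C-sharpdim7: root C-sharp down a perfect fifth → F#, giving F#dim7.
A-sharpm7: root A-sharp down a perfect fifth → D#, giving D#m7.

Ddim7 G# Em F#dim7 D#m7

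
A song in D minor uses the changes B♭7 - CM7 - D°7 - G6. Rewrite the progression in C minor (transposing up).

D minor up to C minor is a minor seventh; each chord root moves by that interval while the quality stays the same.
B♭7: root B♭ up a minor seventh → Ab, giving Ab7.
CM7: root C up a minor seventh → Bb, giving BbM7.
D°7: root D up a minor seventh → C, giving C°7.
G6: root G up a minor seventh → F, giving F6.

Ab7 BbM7 C°7 F6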